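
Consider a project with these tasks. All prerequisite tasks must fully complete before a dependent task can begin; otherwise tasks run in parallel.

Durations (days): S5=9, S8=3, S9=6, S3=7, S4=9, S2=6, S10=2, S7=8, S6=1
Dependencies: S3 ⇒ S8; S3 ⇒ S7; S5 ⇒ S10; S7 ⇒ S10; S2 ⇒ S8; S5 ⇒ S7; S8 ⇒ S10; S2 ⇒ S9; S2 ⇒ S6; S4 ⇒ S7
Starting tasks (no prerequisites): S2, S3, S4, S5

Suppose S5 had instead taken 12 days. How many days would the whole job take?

As given, the longest chain is S5→S7→S10 = 9+8+2 = 19, so the finish is 19 days.
S5 lies on that path, so at 12 days the path becomes 22 days.
That remains the longest chain; total 22 days.

22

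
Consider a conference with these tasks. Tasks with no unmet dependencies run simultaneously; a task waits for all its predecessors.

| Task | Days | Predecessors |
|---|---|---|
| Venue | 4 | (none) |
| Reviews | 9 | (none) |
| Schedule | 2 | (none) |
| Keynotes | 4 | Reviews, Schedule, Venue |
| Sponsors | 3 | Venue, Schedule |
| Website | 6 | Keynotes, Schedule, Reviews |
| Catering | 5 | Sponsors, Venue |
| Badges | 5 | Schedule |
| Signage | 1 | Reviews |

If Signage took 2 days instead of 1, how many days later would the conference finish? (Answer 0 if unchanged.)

0

As given, the longest chain is Reviews→Keynotes→Website = 9+4+6 = 19, so the finish is 19 days.
Signage has 9 days of float (longest path through it is 10).
The critical path is still Reviews→Keynotes→Website; finish is now 19 days.
Change in finish: 19 − 19 = +0 days.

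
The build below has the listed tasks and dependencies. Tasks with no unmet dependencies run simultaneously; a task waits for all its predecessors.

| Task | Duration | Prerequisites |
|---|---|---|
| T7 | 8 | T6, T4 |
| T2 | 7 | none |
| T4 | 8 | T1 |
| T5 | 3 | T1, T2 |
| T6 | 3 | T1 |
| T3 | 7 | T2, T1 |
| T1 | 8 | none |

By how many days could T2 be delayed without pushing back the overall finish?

The longest chain is T1→T4→T7 = 8+8+8 = 24; overall finish 24 days.
Longest path through T2: 14 days (earliest finish 7, latest finish 17).
Float = 24 − 14 = 10.

10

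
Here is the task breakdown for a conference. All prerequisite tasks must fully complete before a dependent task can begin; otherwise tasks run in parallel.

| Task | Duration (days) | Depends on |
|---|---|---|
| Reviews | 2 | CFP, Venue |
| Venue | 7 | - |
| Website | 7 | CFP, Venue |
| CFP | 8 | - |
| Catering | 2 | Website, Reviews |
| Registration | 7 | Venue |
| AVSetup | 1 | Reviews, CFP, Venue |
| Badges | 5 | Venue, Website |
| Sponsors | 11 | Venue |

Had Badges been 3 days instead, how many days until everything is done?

18

Baseline: CFP→Website→Badges = 8+7+5 = 20 → 20 days.
Since Badges is critical, the -2 change carries straight to that chain (now 18 days).
Now Venue→Sponsors = 7+11 = 18 is longest, so the finish becomes 18 days.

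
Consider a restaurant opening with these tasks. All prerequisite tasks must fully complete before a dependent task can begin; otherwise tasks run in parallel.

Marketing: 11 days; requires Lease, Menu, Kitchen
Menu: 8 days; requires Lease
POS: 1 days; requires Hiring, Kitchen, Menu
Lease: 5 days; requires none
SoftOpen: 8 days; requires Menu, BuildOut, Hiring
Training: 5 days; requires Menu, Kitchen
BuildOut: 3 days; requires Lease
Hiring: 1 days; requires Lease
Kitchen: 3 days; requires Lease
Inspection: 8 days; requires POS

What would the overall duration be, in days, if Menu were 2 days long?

19

The binding path is Lease→Menu→Marketing = 5+8+11 = 24; finish at 24 days.
Menu is on the critical path; changing it to 2 makes that path 18 days.
The binding chain switches to Lease→Kitchen→Marketing = 5+3+11 = 19; finish 19 days.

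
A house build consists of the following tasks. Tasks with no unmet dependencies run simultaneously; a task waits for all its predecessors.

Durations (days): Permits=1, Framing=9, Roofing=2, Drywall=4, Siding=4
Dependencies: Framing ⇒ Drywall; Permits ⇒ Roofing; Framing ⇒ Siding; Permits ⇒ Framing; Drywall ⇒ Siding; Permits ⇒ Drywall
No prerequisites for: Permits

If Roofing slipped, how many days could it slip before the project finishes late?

Permits→Framing→Drywall→Siding = 1+9+4+4 = 18 sets the makespan at 18 days.
Roofing finishes as early as 3 and must finish by 18.
Slack of Roofing = 16 − 1 = 15 days.

15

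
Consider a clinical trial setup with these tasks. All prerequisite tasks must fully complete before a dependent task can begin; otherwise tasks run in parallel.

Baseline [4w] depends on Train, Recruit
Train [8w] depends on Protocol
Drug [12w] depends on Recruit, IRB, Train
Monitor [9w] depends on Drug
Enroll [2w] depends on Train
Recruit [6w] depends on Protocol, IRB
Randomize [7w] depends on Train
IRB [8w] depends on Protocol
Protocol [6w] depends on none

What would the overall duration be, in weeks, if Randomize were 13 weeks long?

41

Critical path before the change: Protocol→IRB→Recruit→Drug→Monitor = 6+8+6+12+9 = 41 giving 41 weeks.
Randomize is off the critical path — its longest chain is 21 weeks, giving 20 of slack.
That remains the longest chain; total 41 weeks.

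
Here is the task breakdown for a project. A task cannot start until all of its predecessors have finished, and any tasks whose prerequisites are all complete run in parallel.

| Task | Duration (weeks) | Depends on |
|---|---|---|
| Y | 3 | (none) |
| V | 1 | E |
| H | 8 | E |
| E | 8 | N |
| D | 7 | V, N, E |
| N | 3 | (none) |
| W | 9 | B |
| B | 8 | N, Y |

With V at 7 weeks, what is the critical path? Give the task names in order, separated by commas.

N, E, V, D

As given, the longest chain is Y→B→W = 3+8+9 = 20, so the finish is 20 weeks.
V has 1 week of float (longest path through it is 19).
New critical path: N→E→V→D = 3+8+7+7 = 25 ⇒ 25 weeks.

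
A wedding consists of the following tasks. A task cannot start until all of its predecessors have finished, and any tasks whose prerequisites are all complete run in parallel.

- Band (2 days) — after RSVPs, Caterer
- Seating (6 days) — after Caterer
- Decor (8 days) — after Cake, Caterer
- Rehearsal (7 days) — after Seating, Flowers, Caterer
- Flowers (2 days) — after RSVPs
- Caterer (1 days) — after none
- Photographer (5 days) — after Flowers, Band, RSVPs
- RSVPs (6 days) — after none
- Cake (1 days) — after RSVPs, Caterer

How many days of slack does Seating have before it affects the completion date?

The longest chain is RSVPs→Flowers→Rehearsal = 6+2+7 = 15; overall finish 15 days.
The longest chain containing Seating totals 14 days.
Float = 15 − 14 = 1.

1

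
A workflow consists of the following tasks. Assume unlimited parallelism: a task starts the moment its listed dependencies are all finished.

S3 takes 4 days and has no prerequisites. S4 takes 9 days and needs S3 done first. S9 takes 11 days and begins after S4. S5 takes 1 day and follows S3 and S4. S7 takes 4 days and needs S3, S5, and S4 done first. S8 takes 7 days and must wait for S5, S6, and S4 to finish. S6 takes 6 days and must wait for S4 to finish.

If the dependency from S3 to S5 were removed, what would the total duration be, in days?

With the dependency in place, S3→S4→S6→S8 = 4+9+6+7 = 26 sets the finish at 26 days.
Dropping S3→S5 doesn't change S5's earliest start (13); another predecessor still binds.
After: S3→S4→S6→S8 = 4+9+6+7 = 26 → 26 days.

26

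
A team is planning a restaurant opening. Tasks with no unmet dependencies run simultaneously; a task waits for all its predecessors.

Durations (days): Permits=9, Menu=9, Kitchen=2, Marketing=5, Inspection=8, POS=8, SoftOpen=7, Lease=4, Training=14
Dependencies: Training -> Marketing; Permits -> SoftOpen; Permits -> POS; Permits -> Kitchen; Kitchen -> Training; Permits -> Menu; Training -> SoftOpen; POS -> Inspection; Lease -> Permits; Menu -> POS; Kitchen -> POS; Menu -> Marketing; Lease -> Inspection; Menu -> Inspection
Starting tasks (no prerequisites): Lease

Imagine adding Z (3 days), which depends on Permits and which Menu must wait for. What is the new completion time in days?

Originally the restaurant opening takes 38 days.
With Z inserted, Menu now waits for max(Permits, Z).
New critical path: Lease→Permits→Z→Menu→POS→Inspection = 4+9+3+9+8+8 = 41 ⇒ 41 days.

41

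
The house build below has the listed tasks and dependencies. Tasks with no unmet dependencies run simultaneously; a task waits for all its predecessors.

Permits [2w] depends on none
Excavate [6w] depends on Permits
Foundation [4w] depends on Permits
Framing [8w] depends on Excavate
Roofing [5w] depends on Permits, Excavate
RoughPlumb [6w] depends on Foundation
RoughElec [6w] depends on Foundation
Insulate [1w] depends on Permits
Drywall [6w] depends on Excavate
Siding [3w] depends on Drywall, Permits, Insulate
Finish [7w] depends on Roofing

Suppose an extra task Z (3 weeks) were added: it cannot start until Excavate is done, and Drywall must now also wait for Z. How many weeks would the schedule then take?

20

Originally the schedule takes 20 weeks.
With Z inserted, Drywall now waits for max(Excavate, Z).
New critical path: Permits→Excavate→Z→Drywall→Siding = 2+6+3+6+3 = 20 ⇒ 20 weeks.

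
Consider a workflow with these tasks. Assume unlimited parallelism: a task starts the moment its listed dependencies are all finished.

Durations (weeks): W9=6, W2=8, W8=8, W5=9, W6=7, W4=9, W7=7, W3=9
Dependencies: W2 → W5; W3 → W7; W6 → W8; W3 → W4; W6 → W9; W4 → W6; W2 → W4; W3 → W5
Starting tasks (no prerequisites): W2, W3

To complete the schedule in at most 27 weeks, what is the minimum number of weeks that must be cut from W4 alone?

6

Current finish: 33 weeks; target: 27.
W4 is on every critical path, so each week cut from W4 cuts the finish by one (this holds down to a finish of 25).
Need 33 − 27 = 6 weeks off W4 → W4 becomes 3 weeks, finish becomes 27.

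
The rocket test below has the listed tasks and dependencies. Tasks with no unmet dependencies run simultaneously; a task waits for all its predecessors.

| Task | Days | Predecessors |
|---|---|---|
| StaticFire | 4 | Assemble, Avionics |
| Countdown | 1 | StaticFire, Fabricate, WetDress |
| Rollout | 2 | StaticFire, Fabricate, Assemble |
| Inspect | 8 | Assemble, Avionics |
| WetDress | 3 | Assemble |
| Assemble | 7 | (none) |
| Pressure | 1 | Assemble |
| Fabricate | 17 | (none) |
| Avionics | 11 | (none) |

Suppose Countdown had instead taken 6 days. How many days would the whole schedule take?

23

Baseline: Fabricate→Rollout = 17+2 = 19 → 19 days.
The longest path through Countdown is only 18 days, so Countdown has float 1.
Now Fabricate→Countdown = 17+6 = 23 is longest, so the finish becomes 23 days.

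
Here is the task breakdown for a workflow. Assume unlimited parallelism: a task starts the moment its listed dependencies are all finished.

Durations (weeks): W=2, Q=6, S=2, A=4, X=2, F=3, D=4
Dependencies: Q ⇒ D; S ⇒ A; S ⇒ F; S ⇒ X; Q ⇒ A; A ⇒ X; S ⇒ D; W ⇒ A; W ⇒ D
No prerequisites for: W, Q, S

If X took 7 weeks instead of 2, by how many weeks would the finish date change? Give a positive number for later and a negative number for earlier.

5

Baseline: Q→A→X = 6+4+2 = 12 → 12 weeks.
X lies on that path, so at 7 weeks the path becomes 17 weeks.
No other chain overtakes it, so the finish is 17 weeks.
Change in finish: 17 − 12 = +5 weeks.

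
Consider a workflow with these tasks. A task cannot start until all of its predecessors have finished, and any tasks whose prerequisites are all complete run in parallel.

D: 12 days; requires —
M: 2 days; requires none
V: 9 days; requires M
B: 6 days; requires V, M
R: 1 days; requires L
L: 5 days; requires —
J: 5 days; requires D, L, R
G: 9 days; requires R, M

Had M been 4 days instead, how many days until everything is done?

19

As given, the longest chain is M→V→B = 2+9+6 = 17, so the finish is 17 days.
Since M is critical, the +2 change carries straight to that chain (now 19 days).
That remains the longest chain; total 19 days.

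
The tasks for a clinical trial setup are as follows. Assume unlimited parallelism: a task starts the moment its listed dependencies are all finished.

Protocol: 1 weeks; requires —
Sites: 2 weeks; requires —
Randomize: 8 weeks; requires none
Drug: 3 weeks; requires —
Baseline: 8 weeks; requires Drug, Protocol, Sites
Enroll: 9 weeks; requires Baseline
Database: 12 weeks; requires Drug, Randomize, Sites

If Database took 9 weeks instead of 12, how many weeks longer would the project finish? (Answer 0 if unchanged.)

As given, the longest chain is Randomize→Database = 8+12 = 20, so the finish is 20 weeks.
Since Database is critical, the -3 change carries straight to that chain (now 17 weeks).
New critical path: Drug→Baseline→Enroll = 3+8+9 = 20 ⇒ 20 weeks.
Change in finish: 20 − 20 = +0 weeks.

0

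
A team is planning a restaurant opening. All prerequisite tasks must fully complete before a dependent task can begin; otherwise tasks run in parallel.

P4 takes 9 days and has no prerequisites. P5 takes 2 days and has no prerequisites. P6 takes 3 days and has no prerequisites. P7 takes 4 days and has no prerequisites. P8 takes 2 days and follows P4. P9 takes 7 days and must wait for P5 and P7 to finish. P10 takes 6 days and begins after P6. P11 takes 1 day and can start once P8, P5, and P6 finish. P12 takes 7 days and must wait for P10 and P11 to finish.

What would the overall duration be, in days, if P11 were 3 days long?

Baseline: P4→P8→P11→P12 = 9+2+1+7 = 19 → 19 days.
P11 is on the critical path; changing it to 3 makes that path 21 days.
No other chain overtakes it, so the finish is 21 days.

21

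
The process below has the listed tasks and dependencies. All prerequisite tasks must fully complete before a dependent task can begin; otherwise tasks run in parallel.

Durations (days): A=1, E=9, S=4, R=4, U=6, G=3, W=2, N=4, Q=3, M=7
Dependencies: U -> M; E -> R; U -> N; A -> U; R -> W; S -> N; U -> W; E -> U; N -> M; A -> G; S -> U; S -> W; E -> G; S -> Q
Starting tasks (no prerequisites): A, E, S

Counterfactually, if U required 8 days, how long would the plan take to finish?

Baseline: E→U→N→M = 9+6+4+7 = 26 → 26 days.
U is on the critical path; changing it to 8 makes that path 28 days.
That remains the longest chain; total 28 days.

28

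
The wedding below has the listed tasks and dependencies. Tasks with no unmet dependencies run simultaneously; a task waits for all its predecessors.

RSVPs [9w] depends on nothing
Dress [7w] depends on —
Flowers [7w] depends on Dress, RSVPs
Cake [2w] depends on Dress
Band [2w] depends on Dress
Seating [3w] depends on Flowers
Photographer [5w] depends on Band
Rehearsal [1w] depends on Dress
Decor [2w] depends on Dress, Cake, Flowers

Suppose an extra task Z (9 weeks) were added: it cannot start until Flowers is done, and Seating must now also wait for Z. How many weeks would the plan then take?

Originally the plan takes 19 weeks.
With Z inserted, Seating now waits for max(Flowers, Z).
New critical path: RSVPs→Flowers→Z→Seating = 9+7+9+3 = 28 ⇒ 28 weeks.

28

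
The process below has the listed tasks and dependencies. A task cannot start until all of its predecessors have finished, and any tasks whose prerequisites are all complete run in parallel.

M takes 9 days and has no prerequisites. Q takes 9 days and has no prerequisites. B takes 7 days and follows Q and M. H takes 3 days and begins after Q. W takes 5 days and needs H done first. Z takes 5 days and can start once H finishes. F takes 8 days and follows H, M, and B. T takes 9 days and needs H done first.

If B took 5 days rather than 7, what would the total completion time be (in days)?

Critical path before the change: M→B→F = 9+7+8 = 24 giving 24 days.
B lies on that path, so at 5 days the path becomes 22 days.
The critical path is still M→B→F; finish is now 22 days.

22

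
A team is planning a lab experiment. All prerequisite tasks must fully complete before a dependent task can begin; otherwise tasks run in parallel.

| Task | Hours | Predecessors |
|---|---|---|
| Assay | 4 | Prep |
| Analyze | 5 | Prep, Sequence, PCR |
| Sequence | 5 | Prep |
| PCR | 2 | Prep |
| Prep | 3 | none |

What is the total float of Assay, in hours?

Critical path: Prep→Sequence→Analyze = 3+5+5 = 13, so the finish is 13 hours.
Assay finishes as early as 7 and must finish by 13.
Slack of Assay = 9 − 3 = 6 hours.

6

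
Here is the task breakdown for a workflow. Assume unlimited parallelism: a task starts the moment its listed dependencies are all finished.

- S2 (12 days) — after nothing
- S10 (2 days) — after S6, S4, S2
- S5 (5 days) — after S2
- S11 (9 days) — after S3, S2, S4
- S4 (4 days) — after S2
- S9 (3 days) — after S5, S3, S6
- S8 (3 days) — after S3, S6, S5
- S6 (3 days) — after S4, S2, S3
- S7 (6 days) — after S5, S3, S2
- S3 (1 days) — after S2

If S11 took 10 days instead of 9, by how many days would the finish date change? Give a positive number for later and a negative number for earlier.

Baseline: S2→S4→S11 = 12+4+9 = 25 → 25 days.
S11 is on the critical path; changing it to 10 makes that path 26 days.
That remains the longest chain; total 26 days.
Change in finish: 26 − 25 = +1 days.

1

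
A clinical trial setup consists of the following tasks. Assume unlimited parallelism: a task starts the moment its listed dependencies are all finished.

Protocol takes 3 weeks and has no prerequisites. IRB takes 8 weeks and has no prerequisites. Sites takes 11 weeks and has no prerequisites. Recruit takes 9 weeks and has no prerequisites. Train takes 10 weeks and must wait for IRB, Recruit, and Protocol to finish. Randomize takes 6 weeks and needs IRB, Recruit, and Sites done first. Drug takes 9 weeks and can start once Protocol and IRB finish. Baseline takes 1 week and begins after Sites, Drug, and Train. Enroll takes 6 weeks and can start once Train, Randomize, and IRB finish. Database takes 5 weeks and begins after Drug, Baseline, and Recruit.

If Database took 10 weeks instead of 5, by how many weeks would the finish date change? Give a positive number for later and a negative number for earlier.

Baseline: Recruit→Train→Baseline→Database = 9+10+1+5 = 25 → 25 weeks.
Database is on the critical path; changing it to 10 makes that path 30 weeks.
That remains the longest chain; total 30 weeks.
Change in finish: 30 − 25 = +5 weeks.

5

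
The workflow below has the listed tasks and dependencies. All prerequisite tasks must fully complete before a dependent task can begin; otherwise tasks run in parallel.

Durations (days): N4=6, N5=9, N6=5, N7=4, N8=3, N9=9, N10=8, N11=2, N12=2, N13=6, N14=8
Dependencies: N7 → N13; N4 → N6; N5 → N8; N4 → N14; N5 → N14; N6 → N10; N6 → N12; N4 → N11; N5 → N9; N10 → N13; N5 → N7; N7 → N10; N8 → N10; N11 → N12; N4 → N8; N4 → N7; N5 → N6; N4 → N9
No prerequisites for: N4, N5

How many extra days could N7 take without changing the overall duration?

N5→N6→N10→N13 = 9+5+8+6 = 28 sets the makespan at 28 days.
Longest path through N7: 27 days (earliest finish 13, latest finish 14).
Float = 28 − 27 = 1.

1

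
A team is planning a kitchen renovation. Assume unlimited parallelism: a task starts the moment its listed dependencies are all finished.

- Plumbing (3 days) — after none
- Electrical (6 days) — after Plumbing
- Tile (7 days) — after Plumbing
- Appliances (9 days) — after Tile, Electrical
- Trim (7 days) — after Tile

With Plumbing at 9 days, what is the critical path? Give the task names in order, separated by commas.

As given, the longest chain is Plumbing→Tile→Appliances = 3+7+9 = 19, so the finish is 19 days.
Plumbing lies on that path, so at 9 days the path becomes 25 days.
That remains the longest chain; total 25 days.

Plumbing, Tile, Appliances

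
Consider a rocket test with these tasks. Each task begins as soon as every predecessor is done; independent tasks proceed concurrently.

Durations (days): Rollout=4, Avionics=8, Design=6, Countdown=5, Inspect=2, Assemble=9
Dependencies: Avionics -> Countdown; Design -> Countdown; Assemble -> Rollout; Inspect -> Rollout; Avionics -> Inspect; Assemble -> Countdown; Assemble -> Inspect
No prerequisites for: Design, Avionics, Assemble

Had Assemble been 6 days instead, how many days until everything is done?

14

Critical path before the change: Assemble→Inspect→Rollout = 9+2+4 = 15 giving 15 days.
Assemble is on the critical path; changing it to 6 makes that path 12 days.
The binding chain switches to Avionics→Inspect→Rollout = 8+2+4 = 14; finish 14 days.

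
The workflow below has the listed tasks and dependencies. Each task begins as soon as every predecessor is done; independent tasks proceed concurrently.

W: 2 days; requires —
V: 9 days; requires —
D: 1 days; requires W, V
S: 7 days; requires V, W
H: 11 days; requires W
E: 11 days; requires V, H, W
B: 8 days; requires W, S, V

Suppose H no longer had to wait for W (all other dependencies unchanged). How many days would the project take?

Original critical path: W→H→E = 2+11+11 = 24 ⇒ 24 days.
Without W→H, H's earliest start moves from 2 to 0.
The longest chain is now V→S→B = 9+7+8 = 24, so the project takes 24 days.

24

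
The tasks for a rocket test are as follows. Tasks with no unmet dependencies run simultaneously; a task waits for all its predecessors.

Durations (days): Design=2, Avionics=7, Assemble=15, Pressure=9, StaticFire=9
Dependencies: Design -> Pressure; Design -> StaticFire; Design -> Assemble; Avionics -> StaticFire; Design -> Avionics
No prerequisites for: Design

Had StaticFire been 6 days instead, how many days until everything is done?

17

As given, the longest chain is Design→Avionics→StaticFire = 2+7+9 = 18, so the finish is 18 days.
StaticFire lies on that path, so at 6 days the path becomes 15 days.
New critical path: Design→Assemble = 2+15 = 17 ⇒ 17 days.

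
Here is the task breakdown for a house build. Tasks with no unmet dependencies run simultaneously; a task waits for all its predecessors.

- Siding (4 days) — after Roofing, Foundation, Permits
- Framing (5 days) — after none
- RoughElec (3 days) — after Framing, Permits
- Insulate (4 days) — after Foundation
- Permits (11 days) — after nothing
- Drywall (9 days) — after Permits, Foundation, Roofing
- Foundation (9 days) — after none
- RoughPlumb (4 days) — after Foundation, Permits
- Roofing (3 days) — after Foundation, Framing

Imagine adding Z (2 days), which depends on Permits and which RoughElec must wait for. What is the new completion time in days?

Originally the house build takes 21 days.
With Z inserted, RoughElec now waits for max(Framing, Permits, Z).
New critical path: Foundation→Roofing→Drywall = 9+3+9 = 21 ⇒ 21 days.

21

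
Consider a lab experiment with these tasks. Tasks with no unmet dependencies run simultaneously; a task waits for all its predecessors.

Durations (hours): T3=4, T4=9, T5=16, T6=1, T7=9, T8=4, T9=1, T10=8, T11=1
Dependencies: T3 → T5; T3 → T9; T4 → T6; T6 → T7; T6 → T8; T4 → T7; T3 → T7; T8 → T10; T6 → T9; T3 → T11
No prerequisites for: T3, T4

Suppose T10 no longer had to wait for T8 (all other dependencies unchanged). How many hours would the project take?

Before: longest chain T4→T6→T8→T10 = 9+1+4+8 = 22, finish 22.
Without T8→T10, T10's earliest start moves from 14 to 0.
The longest chain is now T3→T5 = 4+16 = 20, so the project takes 20 hours.

20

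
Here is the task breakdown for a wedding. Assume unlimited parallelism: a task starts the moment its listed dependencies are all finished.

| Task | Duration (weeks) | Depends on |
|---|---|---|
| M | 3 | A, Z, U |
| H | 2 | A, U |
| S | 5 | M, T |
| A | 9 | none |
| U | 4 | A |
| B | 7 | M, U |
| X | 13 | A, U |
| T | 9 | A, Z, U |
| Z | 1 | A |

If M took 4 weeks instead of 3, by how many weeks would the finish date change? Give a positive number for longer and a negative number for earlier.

0

Actual critical path: A→U→T→S = 9+4+9+5 = 27 ⇒ 27 weeks.
M has 4 weeks of float (longest path through it is 23).
That remains the longest chain; total 27 weeks.
Change in finish: 27 − 27 = +0 weeks.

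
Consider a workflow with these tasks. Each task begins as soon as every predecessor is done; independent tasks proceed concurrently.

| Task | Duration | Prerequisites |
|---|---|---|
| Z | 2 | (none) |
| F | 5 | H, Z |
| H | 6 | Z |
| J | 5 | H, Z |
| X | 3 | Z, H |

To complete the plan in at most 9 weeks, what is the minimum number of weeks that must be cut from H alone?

4

Current finish: 13 weeks; target: 9.
H is on every critical path, so each week cut from H cuts the finish by one (this holds down to a finish of 8).
Need 13 − 9 = 4 weeks off H → H becomes 2 weeks, finish becomes 9.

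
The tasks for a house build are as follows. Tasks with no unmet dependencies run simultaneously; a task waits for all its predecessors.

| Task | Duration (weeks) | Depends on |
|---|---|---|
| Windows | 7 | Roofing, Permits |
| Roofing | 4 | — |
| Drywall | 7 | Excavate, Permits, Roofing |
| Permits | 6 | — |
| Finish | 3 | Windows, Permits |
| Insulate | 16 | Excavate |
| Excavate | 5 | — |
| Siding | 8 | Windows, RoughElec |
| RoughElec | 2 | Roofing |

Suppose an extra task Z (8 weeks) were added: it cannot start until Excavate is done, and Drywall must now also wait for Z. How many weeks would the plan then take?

21

Originally the plan takes 21 weeks.
With Z inserted, Drywall now waits for max(Excavate, Permits, Roofing, Z).
New critical path: Permits→Windows→Siding = 6+7+8 = 21 ⇒ 21 weeks.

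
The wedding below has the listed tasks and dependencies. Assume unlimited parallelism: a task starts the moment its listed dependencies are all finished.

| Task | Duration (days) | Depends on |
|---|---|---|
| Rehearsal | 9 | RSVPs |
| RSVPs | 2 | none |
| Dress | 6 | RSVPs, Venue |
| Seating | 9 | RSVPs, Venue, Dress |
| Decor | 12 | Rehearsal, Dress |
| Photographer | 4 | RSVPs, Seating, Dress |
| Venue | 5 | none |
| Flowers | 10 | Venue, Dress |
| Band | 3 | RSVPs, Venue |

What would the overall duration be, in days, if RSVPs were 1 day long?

Critical path before the change: Venue→Dress→Seating→Photographer = 5+6+9+4 = 24 giving 24 days.
RSVPs is off the critical path — its longest chain is 23 days, giving 1 of slack.
No other chain overtakes it, so the finish is 24 days.

24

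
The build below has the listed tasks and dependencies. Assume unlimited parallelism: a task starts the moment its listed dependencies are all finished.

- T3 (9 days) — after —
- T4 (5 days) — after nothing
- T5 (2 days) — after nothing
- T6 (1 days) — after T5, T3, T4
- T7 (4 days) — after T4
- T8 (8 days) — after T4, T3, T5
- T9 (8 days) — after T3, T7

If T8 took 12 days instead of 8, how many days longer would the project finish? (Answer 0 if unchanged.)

4

Critical path before the change: T3→T8 = 9+8 = 17 giving 17 days.
T8 lies on that path, so at 12 days the path becomes 21 days.
That remains the longest chain; total 21 days.
Change in finish: 21 − 17 = +4 days.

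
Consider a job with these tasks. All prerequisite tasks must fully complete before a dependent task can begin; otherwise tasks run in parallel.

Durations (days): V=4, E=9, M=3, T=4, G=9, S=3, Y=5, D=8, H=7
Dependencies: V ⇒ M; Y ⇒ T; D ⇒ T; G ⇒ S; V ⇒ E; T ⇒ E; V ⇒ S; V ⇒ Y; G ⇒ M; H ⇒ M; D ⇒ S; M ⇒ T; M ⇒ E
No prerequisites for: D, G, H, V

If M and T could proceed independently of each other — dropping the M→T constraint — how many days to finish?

Before: longest chain G→M→T→E = 9+3+4+9 = 25, finish 25.
Without M→T, T's earliest start moves from 12 to 9.
The longest chain is now V→Y→T→E = 4+5+4+9 = 22, so the job takes 22 days.

22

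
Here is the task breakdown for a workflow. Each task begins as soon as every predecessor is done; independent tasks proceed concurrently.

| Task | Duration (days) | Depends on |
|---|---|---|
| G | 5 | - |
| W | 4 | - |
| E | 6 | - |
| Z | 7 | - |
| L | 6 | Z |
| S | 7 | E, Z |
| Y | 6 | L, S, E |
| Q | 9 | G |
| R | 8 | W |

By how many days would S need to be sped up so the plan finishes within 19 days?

Current finish: 20 days; target: 19.
S is on every critical path, so each day cut from S cuts the finish by one (this holds down to a finish of 19).
Need 20 − 19 = 1 day off S → S becomes 6 days, finish becomes 19.

1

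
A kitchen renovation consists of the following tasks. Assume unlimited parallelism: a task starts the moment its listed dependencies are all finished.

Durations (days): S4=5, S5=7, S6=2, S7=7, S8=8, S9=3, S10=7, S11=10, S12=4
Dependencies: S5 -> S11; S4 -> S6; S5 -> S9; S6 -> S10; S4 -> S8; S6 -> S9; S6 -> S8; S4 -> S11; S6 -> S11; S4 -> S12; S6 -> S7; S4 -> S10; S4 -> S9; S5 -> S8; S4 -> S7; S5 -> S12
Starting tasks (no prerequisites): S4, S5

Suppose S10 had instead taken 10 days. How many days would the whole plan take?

17

As given, the longest chain is S4→S6→S11 = 5+2+10 = 17, so the finish is 17 days.
S10 has 3 days of float (longest path through it is 14).
The binding chain switches to S4→S6→S10 = 5+2+10 = 17; finish 17 days.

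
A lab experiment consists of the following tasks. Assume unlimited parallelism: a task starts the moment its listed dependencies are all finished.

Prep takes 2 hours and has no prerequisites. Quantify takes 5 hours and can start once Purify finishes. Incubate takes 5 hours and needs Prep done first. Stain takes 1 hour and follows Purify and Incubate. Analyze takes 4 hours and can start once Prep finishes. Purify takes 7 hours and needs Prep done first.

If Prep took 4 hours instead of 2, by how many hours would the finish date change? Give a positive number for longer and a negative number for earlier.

Critical path before the change: Prep→Purify→Quantify = 2+7+5 = 14 giving 14 hours.
Prep is on the critical path; changing it to 4 makes that path 16 hours.
That remains the longest chain; total 16 hours.
Change in finish: 16 − 14 = +2 hours.

2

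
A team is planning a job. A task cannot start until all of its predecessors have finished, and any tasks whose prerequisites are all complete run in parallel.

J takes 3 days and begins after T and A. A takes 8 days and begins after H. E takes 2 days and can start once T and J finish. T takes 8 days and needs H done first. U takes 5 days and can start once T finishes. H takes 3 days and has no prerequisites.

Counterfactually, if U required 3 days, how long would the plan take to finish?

16

Baseline: H→T→U = 3+8+5 = 16 → 16 days.
Since U is critical, the -2 change carries straight to that chain (now 14 days).
Now H→T→J→E = 3+8+3+2 = 16 is longest, so the finish becomes 16 days.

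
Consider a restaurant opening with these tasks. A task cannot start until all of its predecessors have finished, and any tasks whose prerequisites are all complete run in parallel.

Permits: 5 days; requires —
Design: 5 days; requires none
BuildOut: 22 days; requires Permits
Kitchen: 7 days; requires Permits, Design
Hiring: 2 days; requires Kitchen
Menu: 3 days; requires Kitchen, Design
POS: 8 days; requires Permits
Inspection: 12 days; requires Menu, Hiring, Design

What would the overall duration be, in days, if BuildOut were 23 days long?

Actual critical path: Permits→BuildOut = 5+22 = 27 ⇒ 27 days.
BuildOut is on the critical path; changing it to 23 makes that path 28 days.
That remains the longest chain; total 28 days.

28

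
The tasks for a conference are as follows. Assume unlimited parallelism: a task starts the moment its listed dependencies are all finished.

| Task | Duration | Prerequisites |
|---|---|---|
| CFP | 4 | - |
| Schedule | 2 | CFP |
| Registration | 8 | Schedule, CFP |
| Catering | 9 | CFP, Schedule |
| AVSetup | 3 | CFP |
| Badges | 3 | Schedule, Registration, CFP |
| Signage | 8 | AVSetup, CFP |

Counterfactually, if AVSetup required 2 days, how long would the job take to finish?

Critical path before the change: CFP→Schedule→Registration→Badges = 4+2+8+3 = 17 giving 17 days.
AVSetup has 2 days of float (longest path through it is 15).
No other chain overtakes it, so the finish is 17 days.

17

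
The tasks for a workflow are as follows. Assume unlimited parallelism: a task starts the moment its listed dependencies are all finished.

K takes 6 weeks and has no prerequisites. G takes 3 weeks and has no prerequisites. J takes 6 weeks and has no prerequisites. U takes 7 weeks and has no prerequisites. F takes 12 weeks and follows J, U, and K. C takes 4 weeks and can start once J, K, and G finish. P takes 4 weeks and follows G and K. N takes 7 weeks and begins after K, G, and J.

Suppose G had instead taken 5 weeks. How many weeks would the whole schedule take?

19

As given, the longest chain is U→F = 7+12 = 19, so the finish is 19 weeks.
G is off the critical path — its longest chain is 10 weeks, giving 9 of slack.
No other chain overtakes it, so the finish is 19 weeks.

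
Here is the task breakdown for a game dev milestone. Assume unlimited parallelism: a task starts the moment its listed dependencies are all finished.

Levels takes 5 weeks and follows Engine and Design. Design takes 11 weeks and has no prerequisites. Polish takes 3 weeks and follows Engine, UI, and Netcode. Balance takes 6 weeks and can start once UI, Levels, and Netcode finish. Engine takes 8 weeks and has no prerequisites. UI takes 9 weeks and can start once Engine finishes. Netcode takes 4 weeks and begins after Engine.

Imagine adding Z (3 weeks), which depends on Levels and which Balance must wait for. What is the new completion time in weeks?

Originally the schedule takes 23 weeks.
With Z inserted, Balance now waits for max(UI, Levels, Netcode, Z).
New critical path: Design→Levels→Z→Balance = 11+5+3+6 = 25 ⇒ 25 weeks.

25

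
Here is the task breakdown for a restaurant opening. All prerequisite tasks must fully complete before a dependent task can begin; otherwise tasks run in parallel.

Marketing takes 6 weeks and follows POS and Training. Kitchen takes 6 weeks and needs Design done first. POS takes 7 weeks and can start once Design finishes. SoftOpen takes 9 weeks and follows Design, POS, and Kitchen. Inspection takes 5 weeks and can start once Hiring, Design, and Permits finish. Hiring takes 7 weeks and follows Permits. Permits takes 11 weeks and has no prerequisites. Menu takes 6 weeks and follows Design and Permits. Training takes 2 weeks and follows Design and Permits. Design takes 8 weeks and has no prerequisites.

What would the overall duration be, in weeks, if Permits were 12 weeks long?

24

The binding path is Design→POS→SoftOpen = 8+7+9 = 24; finish at 24 weeks.
Permits is off the critical path — its longest chain is 23 weeks, giving 1 of slack.
The binding chain switches to Permits→Hiring→Inspection = 12+7+5 = 24; finish 24 weeks.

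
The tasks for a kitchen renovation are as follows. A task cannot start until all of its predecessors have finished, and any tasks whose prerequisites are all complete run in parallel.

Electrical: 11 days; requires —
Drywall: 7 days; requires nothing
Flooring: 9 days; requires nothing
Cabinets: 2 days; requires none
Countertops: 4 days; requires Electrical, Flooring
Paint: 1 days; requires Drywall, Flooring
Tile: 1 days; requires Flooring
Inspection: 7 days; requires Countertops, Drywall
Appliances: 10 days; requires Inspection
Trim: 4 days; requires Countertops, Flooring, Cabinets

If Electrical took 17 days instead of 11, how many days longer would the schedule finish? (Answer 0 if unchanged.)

As given, the longest chain is Electrical→Countertops→Inspection→Appliances = 11+4+7+10 = 32, so the finish is 32 days.
Electrical is on the critical path; changing it to 17 makes that path 38 days.
That remains the longest chain; total 38 days.
Change in finish: 38 − 32 = +6 days.

6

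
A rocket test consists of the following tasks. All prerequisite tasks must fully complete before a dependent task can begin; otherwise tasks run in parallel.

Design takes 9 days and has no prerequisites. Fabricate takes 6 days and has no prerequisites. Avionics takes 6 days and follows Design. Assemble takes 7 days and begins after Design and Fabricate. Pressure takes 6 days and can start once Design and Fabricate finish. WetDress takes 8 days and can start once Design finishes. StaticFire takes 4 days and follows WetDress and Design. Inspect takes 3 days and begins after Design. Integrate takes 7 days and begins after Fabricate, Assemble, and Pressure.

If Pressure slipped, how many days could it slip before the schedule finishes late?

Design→Assemble→Integrate = 9+7+7 = 23 sets the makespan at 23 days.
Pressure finishes as early as 15 and must finish by 16.
Slack of Pressure = 10 − 9 = 1 day.

1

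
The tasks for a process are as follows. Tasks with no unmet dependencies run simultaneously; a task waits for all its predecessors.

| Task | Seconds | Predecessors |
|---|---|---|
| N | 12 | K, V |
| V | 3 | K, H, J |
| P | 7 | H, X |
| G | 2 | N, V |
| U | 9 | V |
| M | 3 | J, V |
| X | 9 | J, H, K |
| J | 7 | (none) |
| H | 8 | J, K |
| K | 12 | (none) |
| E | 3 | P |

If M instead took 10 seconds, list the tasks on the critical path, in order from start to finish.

K, H, X, P, E

Baseline: K→H→X→P→E = 12+8+9+7+3 = 39 → 39 seconds.
M has 13 seconds of float (longest path through it is 26).
That remains the longest chain; total 39 seconds.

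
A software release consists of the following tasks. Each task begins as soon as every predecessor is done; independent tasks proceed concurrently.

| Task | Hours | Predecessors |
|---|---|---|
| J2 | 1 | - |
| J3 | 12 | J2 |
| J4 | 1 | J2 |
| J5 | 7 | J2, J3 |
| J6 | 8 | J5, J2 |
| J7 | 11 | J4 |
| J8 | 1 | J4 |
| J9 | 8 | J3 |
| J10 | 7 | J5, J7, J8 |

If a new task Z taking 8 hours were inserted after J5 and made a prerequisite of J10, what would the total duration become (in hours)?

35

Originally the job takes 28 hours.
With Z inserted, J10 now waits for max(J5, J7, J8, Z).
New critical path: J2→J3→J5→Z→J10 = 1+12+7+8+7 = 35 ⇒ 35 hours.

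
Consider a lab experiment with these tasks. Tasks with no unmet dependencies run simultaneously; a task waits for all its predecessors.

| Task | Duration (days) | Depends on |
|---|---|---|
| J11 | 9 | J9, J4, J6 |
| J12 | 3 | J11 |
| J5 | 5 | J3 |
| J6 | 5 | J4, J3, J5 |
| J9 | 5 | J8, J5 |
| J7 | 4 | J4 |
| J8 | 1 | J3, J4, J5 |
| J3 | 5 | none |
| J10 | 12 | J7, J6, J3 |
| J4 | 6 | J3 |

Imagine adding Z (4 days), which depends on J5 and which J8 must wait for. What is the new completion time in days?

Originally the job takes 29 days.
With Z inserted, J8 now waits for max(J3, J4, J5, Z).
New critical path: J3→J5→Z→J8→J9→J11→J12 = 5+5+4+1+5+9+3 = 32 ⇒ 32 days.

32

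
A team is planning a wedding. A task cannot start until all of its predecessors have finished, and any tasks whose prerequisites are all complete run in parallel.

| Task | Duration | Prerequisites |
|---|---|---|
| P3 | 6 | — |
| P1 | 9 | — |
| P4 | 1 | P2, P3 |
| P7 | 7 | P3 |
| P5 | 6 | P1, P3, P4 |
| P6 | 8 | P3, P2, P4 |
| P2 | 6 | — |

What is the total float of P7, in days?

2

P1→P5 = 9+6 = 15 sets the makespan at 15 days.
Longest path through P7: 13 days (earliest finish 13, latest finish 15).
Slack of P7 = 8 − 6 = 2 days.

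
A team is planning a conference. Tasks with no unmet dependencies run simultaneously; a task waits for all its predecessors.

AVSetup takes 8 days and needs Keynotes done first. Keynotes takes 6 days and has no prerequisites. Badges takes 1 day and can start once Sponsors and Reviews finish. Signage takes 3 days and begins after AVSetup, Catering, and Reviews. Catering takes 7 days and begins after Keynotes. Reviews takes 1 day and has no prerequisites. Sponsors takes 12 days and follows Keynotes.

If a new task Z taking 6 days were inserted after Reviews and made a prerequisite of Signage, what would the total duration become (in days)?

19

Originally the schedule takes 19 days.
With Z inserted, Signage now waits for max(AVSetup, Catering, Reviews, Z).
New critical path: Keynotes→Sponsors→Badges = 6+12+1 = 19 ⇒ 19 days.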